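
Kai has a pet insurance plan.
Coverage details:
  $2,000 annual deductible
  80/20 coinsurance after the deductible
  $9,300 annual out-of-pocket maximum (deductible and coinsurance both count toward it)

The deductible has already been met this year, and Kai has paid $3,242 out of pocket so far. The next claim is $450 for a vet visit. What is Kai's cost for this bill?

$90

With the deductible met, the entire $450 is subject to coinsurance.
Owner's 20% share of $450 is $90.
Cumulative spending $3,242 + $90 = $3,332 stays under the $9,300 maximum.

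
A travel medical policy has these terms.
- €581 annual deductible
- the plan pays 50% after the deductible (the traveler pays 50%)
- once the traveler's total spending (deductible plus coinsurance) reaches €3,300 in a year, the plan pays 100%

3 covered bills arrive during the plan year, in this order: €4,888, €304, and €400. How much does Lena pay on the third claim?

Claim 1 — €4,888: €581 to deductible, leaving €4,307; 50% of €4,307 = €2,153.50. Traveler pays €2,734.50; OOP now €2,734.50.
Claim 2 — €304: deductible met; 50% of €304 = €152. Cost to traveler: €152. OOP to date €2,886.50.
Claim 3 — €400: 50% coinsurance on €400 = €200. Traveler pays €200; OOP now €3,086.50.

€200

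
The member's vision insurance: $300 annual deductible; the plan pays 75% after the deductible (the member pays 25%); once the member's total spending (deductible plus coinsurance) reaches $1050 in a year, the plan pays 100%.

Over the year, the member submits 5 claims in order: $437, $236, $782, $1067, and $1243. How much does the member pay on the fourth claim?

$266.75

Claim 1 — $437: $300 finishes the deductible; $137 goes to coinsurance; 25% of $137 = $34.25. Member pays $334.25; OOP now $334.25.
Claim 2 — $236: deductible already satisfied, so member's share is 25% × $236 = $59. Member pays $59; OOP now $393.25.
Claim 3 — $782: deductible already satisfied, so member's share is 25% × $782 = $195.50. Cost to member: $195.50. OOP to date $588.75.
Claim 4 — $1067: deductible already satisfied, so member's share is 25% × $1067 = $266.75. Member pays $266.75; OOP now $855.50.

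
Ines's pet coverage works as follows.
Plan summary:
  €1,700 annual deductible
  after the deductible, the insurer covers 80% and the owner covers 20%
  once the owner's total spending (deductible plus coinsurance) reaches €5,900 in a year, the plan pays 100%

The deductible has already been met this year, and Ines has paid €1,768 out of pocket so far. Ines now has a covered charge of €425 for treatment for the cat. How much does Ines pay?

€85

With the deductible met, the entire €425 is subject to coinsurance.
Coinsurance: €425 × 20% = €85.
Cumulative spending €1,768 + €85 = €1,853 stays under the €5,900 maximum.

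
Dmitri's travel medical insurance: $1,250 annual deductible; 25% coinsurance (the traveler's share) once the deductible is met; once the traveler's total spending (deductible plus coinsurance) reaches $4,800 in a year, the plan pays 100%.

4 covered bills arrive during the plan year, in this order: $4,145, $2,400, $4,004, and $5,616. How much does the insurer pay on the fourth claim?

Bill 1, $4,145: $1,250 finishes the deductible; $2,895 goes to coinsurance; traveler's 25% is $723.75. Cost to traveler: $1,973.75. OOP to date $1,973.75. Insurer: $4,145 − $1,973.75 = $2,171.25.
Bill 2, $2,400: deductible met; 25% of $2,400 = $600. Traveler owes $600 (running OOP $2,573.75). Insurer: $2,400 − $600 = $1,800.
Bill 3, $4,004: deductible already satisfied, so traveler's share is 25% × $4,004 = $1,001. Traveler owes $1,001 (running OOP $3,574.75). Plan pays $4,004 − $1,001 = $3,003.
Bill 4, $5,616: 25% coinsurance on $5,616 = $1,404. OOP would hit $4,978.75 > $4,800, so the cap limits the traveler to $4,800 − $3,574.75 = $1,225.25. Plan pays $5,616 − $1,225.25 = $4,390.75.

$4,390.75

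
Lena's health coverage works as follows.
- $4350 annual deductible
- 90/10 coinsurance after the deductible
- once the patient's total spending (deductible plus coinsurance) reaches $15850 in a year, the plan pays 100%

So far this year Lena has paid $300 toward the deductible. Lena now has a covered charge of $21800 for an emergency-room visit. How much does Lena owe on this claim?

Remaining deductible: $4350 − $300 = $4050.
That leaves $21800 − $4050 = $17750 for coinsurance.
Coinsurance: $17750 × 10% = $1775.
That puts the patient's cost at $4050 + $1775 = $5825 before any cap.
Year-to-date out-of-pocket becomes $300 + $5825 = $6125, still under the $15850 maximum, so no cap applies.

$5825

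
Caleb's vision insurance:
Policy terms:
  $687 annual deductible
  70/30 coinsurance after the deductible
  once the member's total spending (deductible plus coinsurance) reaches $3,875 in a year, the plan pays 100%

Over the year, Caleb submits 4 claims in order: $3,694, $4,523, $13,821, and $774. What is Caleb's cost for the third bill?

#1 ($3,694): deductible takes $687, $3,007 remains; coinsurance $3,007 × 30% = $902.10. Member owes $1,589.10 (running OOP $1,589.10).
#2 ($4,523): deductible met; 30% of $4,523 = $1,356.90. Cost to member: $1,356.90. OOP to date $2,946.
#3 ($13,821): deductible met; 30% of $13,821 = $4,146.30. That would push OOP to $7,092.30, over the $3,875 cap, so member pays $3,875 − $2,946 = $929.

$929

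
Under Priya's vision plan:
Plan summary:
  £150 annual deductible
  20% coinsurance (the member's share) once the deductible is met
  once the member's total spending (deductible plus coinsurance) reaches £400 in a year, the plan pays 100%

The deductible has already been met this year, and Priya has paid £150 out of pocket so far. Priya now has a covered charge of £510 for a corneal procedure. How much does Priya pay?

The deductible is already satisfied, so the full bill goes to coinsurance.
20% of £510 = £102 falls to the member.
Total out-of-pocket so far would be £150 + £102 = £252, below the £400 cap — no reduction.

£102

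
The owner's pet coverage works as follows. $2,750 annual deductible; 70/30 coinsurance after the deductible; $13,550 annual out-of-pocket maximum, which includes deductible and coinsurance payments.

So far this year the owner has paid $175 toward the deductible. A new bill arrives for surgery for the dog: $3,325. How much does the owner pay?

$2,800

Remaining deductible: $2,750 − $175 = $2,575.
The remaining $750 (= $3,325 − $2,575) moves to coinsurance.
30% of $750 = $225 falls to the owner.
Owner responsibility before any cap: $2,575 + $225 = $2,800.
Year-to-date out-of-pocket becomes $175 + $2,800 = $2,975, still under the $13,550 maximum, so no cap applies.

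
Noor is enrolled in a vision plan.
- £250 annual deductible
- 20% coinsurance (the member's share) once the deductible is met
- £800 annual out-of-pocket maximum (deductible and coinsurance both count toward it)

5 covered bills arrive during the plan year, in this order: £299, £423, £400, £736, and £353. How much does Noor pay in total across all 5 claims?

£642.20

#1 (£299): £250 to deductible, leaving £49; 20% of £49 = £9.80. Member owes £259.80 (running OOP £259.80).
#2 (£423): deductible already satisfied, so member's share is 20% × £423 = £84.60. Cost to member: £84.60. OOP to date £344.40.
#3 (£400): deductible already satisfied, so member's share is 20% × £400 = £80. Member owes £80 (running OOP £424.40).
#4 (£736): deductible already satisfied, so member's share is 20% × £736 = £147.20. Member owes £147.20 (running OOP £571.60).
#5 (£353): deductible already satisfied, so member's share is 20% × £353 = £70.60. Member owes £70.60 (running OOP £642.20).
Total paid by the member: £259.80 + £84.60 + £80 + £147.20 + £70.60 = £642.20.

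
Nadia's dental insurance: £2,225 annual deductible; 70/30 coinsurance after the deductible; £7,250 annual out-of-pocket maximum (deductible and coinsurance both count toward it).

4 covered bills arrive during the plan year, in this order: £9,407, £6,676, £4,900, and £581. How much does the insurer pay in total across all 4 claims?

Claim 1 — £9,407: £2,225 finishes the deductible; £7,182 goes to coinsurance; patient's 30% is £2,154.60. Cost to patient: £4,379.60. OOP to date £4,379.60. Plan pays £9,407 − £4,379.60 = £5,027.40.
Claim 2 — £6,676: deductible already satisfied, so patient's share is 30% × £6,676 = £2,002.80. Patient pays £2,002.80; OOP now £6,382.40. Insurer: £6,676 − £2,002.80 = £4,673.20.
Claim 3 — £4,900: deductible already satisfied, so patient's share is 30% × £4,900 = £1,470. OOP would hit £7,852.40 > £7,250, so the cap limits the patient to £7,250 − £6,382.40 = £867.60. Insurer: £4,900 − £867.60 = £4,032.40.
Claim 4 — £581: deductible met; 30% of £581 = £174.30. OOP would hit £7,424.30 > £7,250, so the cap limits the patient to £7,250 − £7,250 = £0. Insurer: £581 − £0 = £581.
Insurer total = bills − patient's total = £21,564 − £7,250 = £14,314.

£14,314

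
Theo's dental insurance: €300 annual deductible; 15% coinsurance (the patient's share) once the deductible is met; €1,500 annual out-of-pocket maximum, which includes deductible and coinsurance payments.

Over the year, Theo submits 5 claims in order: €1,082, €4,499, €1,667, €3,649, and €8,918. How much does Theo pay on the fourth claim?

Claim 1 (€1,082): deductible takes €300, €782 remains; coinsurance €782 × 15% = €117.30. Patient owes €417.30 (running OOP €417.30).
Claim 2 (€4,499): deductible met; 15% of €4,499 = €674.85. Cost to patient: €674.85. OOP to date €1,092.15.
Claim 3 (€1,667): deductible met; 15% of €1,667 = €250.05. Patient pays €250.05; OOP now €1,342.20.
Claim 4 (€3,649): deductible met; 15% of €3,649 = €547.35. That would push OOP to €1,889.55, over the €1,500 cap, so patient pays €1,500 − €1,342.20 = €157.80.

€157.80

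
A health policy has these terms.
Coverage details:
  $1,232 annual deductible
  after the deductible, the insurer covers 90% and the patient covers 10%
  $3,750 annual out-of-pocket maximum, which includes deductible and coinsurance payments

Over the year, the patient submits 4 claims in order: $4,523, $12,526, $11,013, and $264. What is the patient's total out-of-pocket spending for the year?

$3,750

Claim 1 ($4,523): $1,232 to deductible, leaving $3,291; 10% of $3,291 = $329.10. Patient owes $1,561.10 (running OOP $1,561.10).
Claim 2 ($12,526): 10% coinsurance on $12,526 = $1,252.60. Patient pays $1,252.60; OOP now $2,813.70.
Claim 3 ($11,013): deductible already satisfied, so patient's share is 10% × $11,013 = $1,101.30. Adding that to $2,813.70 gives $3,915, past the $3,750 cap; patient pays only $3,750 − $2,813.70 = $936.30.
Claim 4 ($264): deductible met; 10% of $264 = $26.40. OOP would hit $3,776.40 > $3,750, so the cap limits the patient to $3,750 − $3,750 = $0.
Total paid by the patient: $1,561.10 + $1,252.60 + $936.30 + $0 = $3,750.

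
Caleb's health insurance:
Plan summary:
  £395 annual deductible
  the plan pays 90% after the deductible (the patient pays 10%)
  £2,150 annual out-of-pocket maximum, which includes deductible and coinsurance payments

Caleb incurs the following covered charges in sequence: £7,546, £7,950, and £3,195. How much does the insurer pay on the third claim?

Claim 1 — £7,546: £395 finishes the deductible; £7,151 goes to coinsurance; coinsurance £7,151 × 10% = £715.10. Patient owes £1,110.10 (running OOP £1,110.10). Plan pays £7,546 − £1,110.10 = £6,435.90.
Claim 2 — £7,950: deductible met; 10% of £7,950 = £795. Cost to patient: £795. OOP to date £1,905.10. Plan pays £7,950 − £795 = £7,155.
Claim 3 — £3,195: deductible already satisfied, so patient's share is 10% × £3,195 = £319.50. OOP would hit £2,224.60 > £2,150, so the cap limits the patient to £2,150 − £1,905.10 = £244.90. Plan pays £3,195 − £244.90 = £2,950.10.

£2,950.10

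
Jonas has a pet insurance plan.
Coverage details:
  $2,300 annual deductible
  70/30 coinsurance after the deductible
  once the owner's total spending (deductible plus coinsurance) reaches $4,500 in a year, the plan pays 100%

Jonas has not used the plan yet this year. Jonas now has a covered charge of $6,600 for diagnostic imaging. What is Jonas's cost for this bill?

$3,590

Deductible not yet touched, so the first $2,300 of the bill goes to the deductible.
That leaves $6,600 − $2,300 = $4,300 for coinsurance.
Coinsurance: $4,300 × 30% = $1,290.
So the owner owes $2,300 + $1,290 = $3,590 before any cap.
Year-to-date out-of-pocket becomes $0 + $3,590 = $3,590, still under the $4,500 maximum, so no cap applies.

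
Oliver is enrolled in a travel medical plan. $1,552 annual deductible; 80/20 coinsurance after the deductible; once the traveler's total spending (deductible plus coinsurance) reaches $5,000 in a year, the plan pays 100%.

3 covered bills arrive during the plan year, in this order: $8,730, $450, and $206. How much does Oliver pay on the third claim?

Claim 1 ($8,730): $1,552 to deductible, leaving $7,178; traveler's 20% is $1,435.60. Traveler owes $2,987.60 (running OOP $2,987.60).
Claim 2 ($450): 20% coinsurance on $450 = $90. Traveler pays $90; OOP now $3,077.60.
Claim 3 ($206): deductible met; 20% of $206 = $41.20. Traveler pays $41.20; OOP now $3,118.80.

$41.20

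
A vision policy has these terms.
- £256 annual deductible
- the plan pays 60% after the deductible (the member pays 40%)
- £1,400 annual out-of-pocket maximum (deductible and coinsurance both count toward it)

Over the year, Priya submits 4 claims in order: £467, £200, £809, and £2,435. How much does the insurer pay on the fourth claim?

£1,779

Claim 1 — £467: £256 to deductible, leaving £211; member's 40% is £84.40. Cost to member: £340.40. OOP to date £340.40. Plan pays £467 − £340.40 = £126.60.
Claim 2 — £200: 40% coinsurance on £200 = £80. Member owes £80 (running OOP £420.40). Plan pays £200 − £80 = £120.
Claim 3 — £809: deductible already satisfied, so member's share is 40% × £809 = £323.60. Member pays £323.60; OOP now £744. Plan pays £809 − £323.60 = £485.40.
Claim 4 — £2,435: 40% coinsurance on £2,435 = £974. OOP would hit £1,718 > £1,400, so the cap limits the member to £1,400 − £744 = £656. Insurer: £2,435 − £656 = £1,779.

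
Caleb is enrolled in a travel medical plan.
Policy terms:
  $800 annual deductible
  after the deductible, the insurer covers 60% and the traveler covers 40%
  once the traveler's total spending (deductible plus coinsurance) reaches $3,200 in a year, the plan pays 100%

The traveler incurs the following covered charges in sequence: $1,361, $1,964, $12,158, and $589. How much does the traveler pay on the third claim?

$1,390

Claim 1 — $1,361: deductible takes $800, $561 remains; traveler's 40% is $224.40. Traveler owes $1,024.40 (running OOP $1,024.40).
Claim 2 — $1,964: deductible met; 40% of $1,964 = $785.60. Traveler owes $785.60 (running OOP $1,810).
Claim 3 — $12,158: 40% coinsurance on $12,158 = $4,863.20. That would push OOP to $6,673.20, over the $3,200 cap, so traveler pays $3,200 − $1,810 = $1,390.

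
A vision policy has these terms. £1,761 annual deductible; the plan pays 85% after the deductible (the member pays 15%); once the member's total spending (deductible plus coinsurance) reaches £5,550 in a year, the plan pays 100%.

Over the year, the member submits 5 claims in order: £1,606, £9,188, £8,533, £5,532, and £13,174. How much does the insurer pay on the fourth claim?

Claim 1 — £1,606: entire amount goes to the deductible. Member owes £1,606 (running OOP £1,606). Insurer: £1,606 − £1,606 = £0.
Claim 2 — £9,188: £155 to deductible, leaving £9,033; member's 15% is £1,354.95. Cost to member: £1,509.95. OOP to date £3,115.95. Insurer: £9,188 − £1,509.95 = £7,678.05.
Claim 3 — £8,533: deductible met; 15% of £8,533 = £1,279.95. Cost to member: £1,279.95. OOP to date £4,395.90. Plan pays £8,533 − £1,279.95 = £7,253.05.
Claim 4 — £5,532: deductible already satisfied, so member's share is 15% × £5,532 = £829.80. Member owes £829.80 (running OOP £5,225.70). Insurer: £5,532 − £829.80 = £4,702.20.

£4,702.20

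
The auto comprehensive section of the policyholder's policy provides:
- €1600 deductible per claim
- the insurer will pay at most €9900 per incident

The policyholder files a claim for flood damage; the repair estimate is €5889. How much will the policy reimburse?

€4289

Less the €1600 deductible: €5889 − €1600 = €4289.
€4289 ≤ €9900, so the limit doesn't bind; insurer pays €4289.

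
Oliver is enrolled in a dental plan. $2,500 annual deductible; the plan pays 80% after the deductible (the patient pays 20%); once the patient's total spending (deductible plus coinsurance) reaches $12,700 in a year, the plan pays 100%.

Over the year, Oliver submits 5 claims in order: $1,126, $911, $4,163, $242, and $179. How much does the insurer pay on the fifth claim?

$143.20

Bill 1, $1,126: all of it applies to the deductible. Cost to patient: $1,126. OOP to date $1,126. Insurer: $1,126 − $1,126 = $0.
Bill 2, $911: fully absorbed by the deductible. Patient pays $911; OOP now $2,037. Plan pays $911 − $911 = $0.
Bill 3, $4,163: deductible takes $463, $3,700 remains; 20% of $3,700 = $740. Cost to patient: $1,203. OOP to date $3,240. Plan pays $4,163 − $1,203 = $2,960.
Bill 4, $242: 20% coinsurance on $242 = $48.40. Cost to patient: $48.40. OOP to date $3,288.40. Insurer: $242 − $48.40 = $193.60.
Bill 5, $179: deductible already satisfied, so patient's share is 20% × $179 = $35.80. Cost to patient: $35.80. OOP to date $3,324.20. Plan pays $179 − $35.80 = $143.20.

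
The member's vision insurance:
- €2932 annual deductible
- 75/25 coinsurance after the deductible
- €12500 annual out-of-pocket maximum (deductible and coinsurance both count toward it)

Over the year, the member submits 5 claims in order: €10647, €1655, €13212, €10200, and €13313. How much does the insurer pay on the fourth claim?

€7650

Bill 1, €10647: €2932 to deductible, leaving €7715; member's 25% is €1928.75. Cost to member: €4860.75. OOP to date €4860.75. Insurer: €10647 − €4860.75 = €5786.25.
Bill 2, €1655: deductible already satisfied, so member's share is 25% × €1655 = €413.75. Member owes €413.75 (running OOP €5274.50). Plan pays €1655 − €413.75 = €1241.25.
Bill 3, €13212: deductible already satisfied, so member's share is 25% × €13212 = €3303. Member owes €3303 (running OOP €8577.50). Plan pays €13212 − €3303 = €9909.
Bill 4, €10200: 25% coinsurance on €10200 = €2550. Member pays €2550; OOP now €11127.50. Insurer: €10200 − €2550 = €7650.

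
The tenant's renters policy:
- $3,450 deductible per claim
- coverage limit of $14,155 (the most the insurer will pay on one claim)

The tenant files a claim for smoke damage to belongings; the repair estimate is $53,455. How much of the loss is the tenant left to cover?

$39,300

Less the $3,450 deductible: $53,455 − $3,450 = $50,005.
The $14,155 per-incident cap binds; insurer pays $14,155.
The tenant bears the rest of the original loss: $53,455 − $14,155 = $39,300.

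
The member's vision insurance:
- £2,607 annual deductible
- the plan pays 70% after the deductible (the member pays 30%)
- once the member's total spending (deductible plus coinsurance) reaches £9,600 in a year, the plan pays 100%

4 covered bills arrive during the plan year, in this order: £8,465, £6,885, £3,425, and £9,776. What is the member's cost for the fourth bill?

£2,142.60

#1 (£8,465): £2,607 to deductible, leaving £5,858; 30% of £5,858 = £1,757.40. Member pays £4,364.40; OOP now £4,364.40.
#2 (£6,885): deductible met; 30% of £6,885 = £2,065.50. Member owes £2,065.50 (running OOP £6,429.90).
#3 (£3,425): deductible already satisfied, so member's share is 30% × £3,425 = £1,027.50. Cost to member: £1,027.50. OOP to date £7,457.40.
#4 (£9,776): deductible met; 30% of £9,776 = £2,932.80. OOP would hit £10,390.20 > £9,600, so the cap limits the member to £9,600 − £7,457.40 = £2,142.60.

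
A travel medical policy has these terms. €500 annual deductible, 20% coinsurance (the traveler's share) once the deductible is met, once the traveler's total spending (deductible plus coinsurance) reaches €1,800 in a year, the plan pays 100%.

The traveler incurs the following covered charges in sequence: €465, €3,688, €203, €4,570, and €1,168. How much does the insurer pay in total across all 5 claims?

Claim 1 — €465: all of it applies to the deductible. Cost to traveler: €465. OOP to date €465. Insurer: €465 − €465 = €0.
Claim 2 — €3,688: €35 finishes the deductible; €3,653 goes to coinsurance; coinsurance €3,653 × 20% = €730.60. Traveler owes €765.60 (running OOP €1,230.60). Plan pays €3,688 − €765.60 = €2,922.40.
Claim 3 — €203: 20% coinsurance on €203 = €40.60. Traveler owes €40.60 (running OOP €1,271.20). Plan pays €203 − €40.60 = €162.40.
Claim 4 — €4,570: deductible already satisfied, so traveler's share is 20% × €4,570 = €914. That would push OOP to €2,185.20, over the €1,800 cap, so traveler pays €1,800 − €1,271.20 = €528.80. Plan pays €4,570 − €528.80 = €4,041.20.
Claim 5 — €1,168: 20% coinsurance on €1,168 = €233.60. OOP would hit €2,033.60 > €1,800, so the cap limits the traveler to €1,800 − €1,800 = €0. Plan pays €1,168 − €0 = €1,168.
Insurer total: €0 + €2,922.40 + €162.40 + €4,041.20 + €1,168 = €8,294.

€8,294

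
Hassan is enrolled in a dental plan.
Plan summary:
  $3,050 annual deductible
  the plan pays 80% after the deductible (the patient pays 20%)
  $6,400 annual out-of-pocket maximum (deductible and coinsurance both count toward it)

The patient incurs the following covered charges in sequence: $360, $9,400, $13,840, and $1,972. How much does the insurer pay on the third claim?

$11,832

Claim 1 — $360: fully absorbed by the deductible. Cost to patient: $360. OOP to date $360. Plan pays $360 − $360 = $0.
Claim 2 — $9,400: deductible takes $2,690, $6,710 remains; patient's 20% is $1,342. Patient owes $4,032 (running OOP $4,392). Plan pays $9,400 − $4,032 = $5,368.
Claim 3 — $13,840: deductible met; 20% of $13,840 = $2,768. That would push OOP to $7,160, over the $6,400 cap, so patient pays $6,400 − $4,392 = $2,008. Plan pays $13,840 − $2,008 = $11,832.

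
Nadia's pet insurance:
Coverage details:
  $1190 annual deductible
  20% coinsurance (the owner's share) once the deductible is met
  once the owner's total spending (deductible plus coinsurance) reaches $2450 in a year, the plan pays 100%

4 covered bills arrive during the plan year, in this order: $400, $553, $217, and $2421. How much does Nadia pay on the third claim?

$217

Claim 1 ($400): fully absorbed by the deductible. Cost to owner: $400. OOP to date $400.
Claim 2 ($553): fully absorbed by the deductible. Owner pays $553; OOP now $953.
Claim 3 ($217): all of it applies to the deductible. Cost to owner: $217. OOP to date $1170.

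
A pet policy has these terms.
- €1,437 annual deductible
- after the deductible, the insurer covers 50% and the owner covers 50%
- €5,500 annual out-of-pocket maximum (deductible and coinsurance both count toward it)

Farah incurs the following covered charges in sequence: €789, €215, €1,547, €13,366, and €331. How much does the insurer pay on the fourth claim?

Bill 1, €789: all of it applies to the deductible. Owner owes €789 (running OOP €789). Insurer: €789 − €789 = €0.
Bill 2, €215: all of it applies to the deductible. Owner owes €215 (running OOP €1,004). Insurer: €215 − €215 = €0.
Bill 3, €1,547: €433 to deductible, leaving €1,114; coinsurance €1,114 × 50% = €557. Owner owes €990 (running OOP €1,994). Plan pays €1,547 − €990 = €557.
Bill 4, €13,366: 50% coinsurance on €13,366 = €6,683. OOP would hit €8,677 > €5,500, so the cap limits the owner to €5,500 − €1,994 = €3,506. Plan pays €13,366 − €3,506 = €9,860.

€9,860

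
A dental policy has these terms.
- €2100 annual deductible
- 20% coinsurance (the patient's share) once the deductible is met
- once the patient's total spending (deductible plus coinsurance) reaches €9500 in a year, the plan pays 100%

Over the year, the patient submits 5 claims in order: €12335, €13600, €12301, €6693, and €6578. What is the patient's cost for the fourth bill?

€172.80

Claim 1 (€12335): deductible takes €2100, €10235 remains; 20% of €10235 = €2047. Patient owes €4147 (running OOP €4147).
Claim 2 (€13600): deductible met; 20% of €13600 = €2720. Patient owes €2720 (running OOP €6867).
Claim 3 (€12301): 20% coinsurance on €12301 = €2460.20. Patient owes €2460.20 (running OOP €9327.20).
Claim 4 (€6693): deductible met; 20% of €6693 = €1338.60. OOP would hit €10665.80 > €9500, so the cap limits the patient to €9500 − €9327.20 = €172.80.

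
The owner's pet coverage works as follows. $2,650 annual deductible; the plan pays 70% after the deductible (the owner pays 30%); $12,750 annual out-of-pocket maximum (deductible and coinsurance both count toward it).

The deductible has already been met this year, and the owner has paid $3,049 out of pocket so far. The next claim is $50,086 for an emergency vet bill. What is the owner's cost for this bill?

With the deductible met, the entire $50,086 is subject to coinsurance.
Owner's 30% share of $50,086 is $15,025.80.
That would bring total out-of-pocket to $18,074.80, past the $12,750 cap. The owner is capped at $12,750 − $3,049 = $9,701 on this claim.

$9,701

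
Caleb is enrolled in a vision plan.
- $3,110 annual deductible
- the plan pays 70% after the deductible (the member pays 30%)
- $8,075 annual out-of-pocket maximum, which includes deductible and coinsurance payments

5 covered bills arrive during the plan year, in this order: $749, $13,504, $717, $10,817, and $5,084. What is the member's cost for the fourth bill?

$1,407

#1 ($749): entire amount goes to the deductible. Cost to member: $749. OOP to date $749.
#2 ($13,504): $2,361 to deductible, leaving $11,143; coinsurance $11,143 × 30% = $3,342.90. Member owes $5,703.90 (running OOP $6,452.90).
#3 ($717): 30% coinsurance on $717 = $215.10. Member owes $215.10 (running OOP $6,668).
#4 ($10,817): 30% coinsurance on $10,817 = $3,245.10. Adding that to $6,668 gives $9,913.10, past the $8,075 cap; member pays only $8,075 − $6,668 = $1,407.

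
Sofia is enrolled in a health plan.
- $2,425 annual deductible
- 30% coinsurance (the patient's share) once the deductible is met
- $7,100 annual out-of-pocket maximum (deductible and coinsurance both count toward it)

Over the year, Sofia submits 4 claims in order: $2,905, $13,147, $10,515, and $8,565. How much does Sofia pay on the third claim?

$586.90

Claim 1 ($2,905): deductible takes $2,425, $480 remains; coinsurance $480 × 30% = $144. Cost to patient: $2,569. OOP to date $2,569.
Claim 2 ($13,147): deductible met; 30% of $13,147 = $3,944.10. Patient owes $3,944.10 (running OOP $6,513.10).
Claim 3 ($10,515): 30% coinsurance on $10,515 = $3,154.50. Adding that to $6,513.10 gives $9,667.60, past the $7,100 cap; patient pays only $7,100 − $6,513.10 = $586.90.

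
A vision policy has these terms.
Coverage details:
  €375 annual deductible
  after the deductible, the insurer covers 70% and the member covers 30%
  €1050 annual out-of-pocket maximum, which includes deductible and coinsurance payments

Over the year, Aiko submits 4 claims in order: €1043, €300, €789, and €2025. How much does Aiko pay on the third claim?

Bill 1, €1043: €375 to deductible, leaving €668; 30% of €668 = €200.40. Cost to member: €575.40. OOP to date €575.40.
Bill 2, €300: deductible met; 30% of €300 = €90. Cost to member: €90. OOP to date €665.40.
Bill 3, €789: deductible met; 30% of €789 = €236.70. Member owes €236.70 (running OOP €902.10).

€236.70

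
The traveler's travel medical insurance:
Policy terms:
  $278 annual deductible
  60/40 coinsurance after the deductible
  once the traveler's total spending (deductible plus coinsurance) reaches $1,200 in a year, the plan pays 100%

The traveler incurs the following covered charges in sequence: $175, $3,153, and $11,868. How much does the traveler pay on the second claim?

#1 ($175): fully absorbed by the deductible. Cost to traveler: $175. OOP to date $175.
#2 ($3,153): $103 finishes the deductible; $3,050 goes to coinsurance; 40% of $3,050 = $1,220. Deductible plus coinsurance: $103 + $1,220 = $1,323. Adding that to $175 gives $1,498, past the $1,200 cap; traveler pays only $1,200 − $175 = $1,025.

$1,025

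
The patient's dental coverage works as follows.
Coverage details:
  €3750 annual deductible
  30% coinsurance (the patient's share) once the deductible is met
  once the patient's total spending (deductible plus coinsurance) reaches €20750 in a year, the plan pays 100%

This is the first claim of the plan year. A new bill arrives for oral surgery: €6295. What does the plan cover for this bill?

€1781.50

Nothing has been paid toward the €3750 deductible, so the first €3750 of this charge is applied there.
The remaining €2545 (= €6295 − €3750) moves to coinsurance.
30% of €2545 = €763.50 falls to the patient.
Patient responsibility before any cap: €3750 + €763.50 = €4513.50.
Cumulative spending €0 + €4513.50 = €4513.50 stays under the €20750 maximum.
The plan picks up €6295 − €4513.50 = €1781.50.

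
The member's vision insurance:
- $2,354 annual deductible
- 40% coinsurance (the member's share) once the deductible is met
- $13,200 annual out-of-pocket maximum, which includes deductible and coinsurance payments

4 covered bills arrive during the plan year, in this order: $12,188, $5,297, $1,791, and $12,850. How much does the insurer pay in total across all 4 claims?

$18,926

Bill 1, $12,188: $2,354 finishes the deductible; $9,834 goes to coinsurance; member's 40% is $3,933.60. Member pays $6,287.60; OOP now $6,287.60. Insurer: $12,188 − $6,287.60 = $5,900.40.
Bill 2, $5,297: deductible met; 40% of $5,297 = $2,118.80. Member pays $2,118.80; OOP now $8,406.40. Insurer: $5,297 − $2,118.80 = $3,178.20.
Bill 3, $1,791: deductible met; 40% of $1,791 = $716.40. Member pays $716.40; OOP now $9,122.80. Insurer: $1,791 − $716.40 = $1,074.60.
Bill 4, $12,850: deductible met; 40% of $12,850 = $5,140. That would push OOP to $14,262.80, over the $13,200 cap, so member pays $13,200 − $9,122.80 = $4,077.20. Insurer: $12,850 − $4,077.20 = $8,772.80.
Insurer total = bills − member's total = $32,126 − $13,200 = $18,926.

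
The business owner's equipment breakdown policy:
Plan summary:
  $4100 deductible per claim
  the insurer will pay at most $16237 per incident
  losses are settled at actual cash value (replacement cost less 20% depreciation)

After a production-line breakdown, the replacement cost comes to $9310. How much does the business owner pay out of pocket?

Actual cash value after 20% depreciation: $9310 × 80% = $7448.
Less the $4100 deductible: $7448 − $4100 = $3348.
That's under the $16237 cap, so the insurer reimburses the full $3348.
Business owner's share is the uncovered remainder: $9310 − $3348 = $5962.

$5962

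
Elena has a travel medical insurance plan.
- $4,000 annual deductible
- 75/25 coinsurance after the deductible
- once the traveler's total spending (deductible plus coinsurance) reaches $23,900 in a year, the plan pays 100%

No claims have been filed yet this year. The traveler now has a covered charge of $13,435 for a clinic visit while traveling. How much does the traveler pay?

Nothing has been paid toward the $4,000 deductible, so the first $4,000 of this charge is applied there.
After the $4,000 deductible portion, $13,435 − $4,000 = $9,435 is subject to coinsurance.
25% of $9,435 = $2,358.75 falls to the traveler.
So the traveler owes $4,000 + $2,358.75 = $6,358.75 before any cap.
Cumulative spending $0 + $6,358.75 = $6,358.75 stays under the $23,900 maximum.

$6,358.75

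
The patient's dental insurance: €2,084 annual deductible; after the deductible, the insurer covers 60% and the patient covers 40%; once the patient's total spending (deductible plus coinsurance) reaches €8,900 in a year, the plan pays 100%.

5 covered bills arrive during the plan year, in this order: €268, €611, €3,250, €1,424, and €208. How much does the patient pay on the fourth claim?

Bill 1, €268: fully absorbed by the deductible. Patient owes €268 (running OOP €268).
Bill 2, €611: entire amount goes to the deductible. Patient pays €611; OOP now €879.
Bill 3, €3,250: €1,205 finishes the deductible; €2,045 goes to coinsurance; coinsurance €2,045 × 40% = €818. Cost to patient: €2,023. OOP to date €2,902.
Bill 4, €1,424: deductible met; 40% of €1,424 = €569.60. Cost to patient: €569.60. OOP to date €3,471.60.

€569.60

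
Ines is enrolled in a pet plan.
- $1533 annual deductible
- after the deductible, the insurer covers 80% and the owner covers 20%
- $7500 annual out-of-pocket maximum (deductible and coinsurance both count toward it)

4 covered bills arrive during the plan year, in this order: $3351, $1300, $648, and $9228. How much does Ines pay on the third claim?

Bill 1, $3351: deductible takes $1533, $1818 remains; coinsurance $1818 × 20% = $363.60. Owner pays $1896.60; OOP now $1896.60.
Bill 2, $1300: deductible met; 20% of $1300 = $260. Owner owes $260 (running OOP $2156.60).
Bill 3, $648: deductible met; 20% of $648 = $129.60. Cost to owner: $129.60. OOP to date $2286.20.

$129.60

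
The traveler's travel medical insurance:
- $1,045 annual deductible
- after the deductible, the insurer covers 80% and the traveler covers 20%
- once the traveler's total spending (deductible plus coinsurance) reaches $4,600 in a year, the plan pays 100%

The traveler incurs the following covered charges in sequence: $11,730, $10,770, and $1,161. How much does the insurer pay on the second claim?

$9,352

Claim 1 ($11,730): $1,045 to deductible, leaving $10,685; coinsurance $10,685 × 20% = $2,137. Traveler owes $3,182 (running OOP $3,182). Plan pays $11,730 − $3,182 = $8,548.
Claim 2 ($10,770): 20% coinsurance on $10,770 = $2,154. OOP would hit $5,336 > $4,600, so the cap limits the traveler to $4,600 − $3,182 = $1,418. Plan pays $10,770 − $1,418 = $9,352.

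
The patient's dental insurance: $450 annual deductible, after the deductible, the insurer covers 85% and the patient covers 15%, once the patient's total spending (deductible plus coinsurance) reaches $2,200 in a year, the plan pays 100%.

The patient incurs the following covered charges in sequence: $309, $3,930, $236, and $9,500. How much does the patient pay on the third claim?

Claim 1 — $309: fully absorbed by the deductible. Cost to patient: $309. OOP to date $309.
Claim 2 — $3,930: $141 to deductible, leaving $3,789; 15% of $3,789 = $568.35. Patient owes $709.35 (running OOP $1,018.35).
Claim 3 — $236: 15% coinsurance on $236 = $35.40. Cost to patient: $35.40. OOP to date $1,053.75.

$35.40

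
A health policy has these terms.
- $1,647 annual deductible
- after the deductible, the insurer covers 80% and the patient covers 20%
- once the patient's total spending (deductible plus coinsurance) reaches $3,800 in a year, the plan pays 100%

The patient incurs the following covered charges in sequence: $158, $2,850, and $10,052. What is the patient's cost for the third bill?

Bill 1, $158: fully absorbed by the deductible. Patient owes $158 (running OOP $158).
Bill 2, $2,850: deductible takes $1,489, $1,361 remains; patient's 20% is $272.20. Patient pays $1,761.20; OOP now $1,919.20.
Bill 3, $10,052: deductible already satisfied, so patient's share is 20% × $10,052 = $2,010.40. OOP would hit $3,929.60 > $3,800, so the cap limits the patient to $3,800 − $1,919.20 = $1,880.80.

$1,880.80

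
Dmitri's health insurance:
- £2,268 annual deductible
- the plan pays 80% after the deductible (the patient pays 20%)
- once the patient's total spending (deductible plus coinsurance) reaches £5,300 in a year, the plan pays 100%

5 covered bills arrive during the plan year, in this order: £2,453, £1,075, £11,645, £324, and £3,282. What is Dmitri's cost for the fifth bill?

£386.20

Claim 1 (£2,453): deductible takes £2,268, £185 remains; 20% of £185 = £37. Patient owes £2,305 (running OOP £2,305).
Claim 2 (£1,075): deductible already satisfied, so patient's share is 20% × £1,075 = £215. Cost to patient: £215. OOP to date £2,520.
Claim 3 (£11,645): deductible met; 20% of £11,645 = £2,329. Cost to patient: £2,329. OOP to date £4,849.
Claim 4 (£324): deductible met; 20% of £324 = £64.80. Patient owes £64.80 (running OOP £4,913.80).
Claim 5 (£3,282): deductible already satisfied, so patient's share is 20% × £3,282 = £656.40. That would push OOP to £5,570.20, over the £5,300 cap, so patient pays £5,300 − £4,913.80 = £386.20.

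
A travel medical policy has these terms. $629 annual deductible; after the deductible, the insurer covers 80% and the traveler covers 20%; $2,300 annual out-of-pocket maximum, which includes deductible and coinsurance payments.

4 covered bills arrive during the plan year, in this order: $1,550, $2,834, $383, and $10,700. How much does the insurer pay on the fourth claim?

$9,856.60

Claim 1 ($1,550): $629 finishes the deductible; $921 goes to coinsurance; coinsurance $921 × 20% = $184.20. Traveler owes $813.20 (running OOP $813.20). Plan pays $1,550 − $813.20 = $736.80.
Claim 2 ($2,834): 20% coinsurance on $2,834 = $566.80. Cost to traveler: $566.80. OOP to date $1,380. Insurer: $2,834 − $566.80 = $2,267.20.
Claim 3 ($383): deductible met; 20% of $383 = $76.60. Cost to traveler: $76.60. OOP to date $1,456.60. Insurer: $383 − $76.60 = $306.40.
Claim 4 ($10,700): deductible already satisfied, so traveler's share is 20% × $10,700 = $2,140. Adding that to $1,456.60 gives $3,596.60, past the $2,300 cap; traveler pays only $2,300 − $1,456.60 = $843.40. Insurer: $10,700 − $843.40 = $9,856.60.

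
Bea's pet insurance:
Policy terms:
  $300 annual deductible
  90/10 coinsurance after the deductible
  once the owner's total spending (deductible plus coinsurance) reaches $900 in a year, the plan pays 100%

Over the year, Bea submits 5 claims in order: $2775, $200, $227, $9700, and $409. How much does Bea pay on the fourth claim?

$309.80

Claim 1 ($2775): $300 finishes the deductible; $2475 goes to coinsurance; 10% of $2475 = $247.50. Owner owes $547.50 (running OOP $547.50).
Claim 2 ($200): deductible already satisfied, so owner's share is 10% × $200 = $20. Owner owes $20 (running OOP $567.50).
Claim 3 ($227): deductible met; 10% of $227 = $22.70. Owner pays $22.70; OOP now $590.20.
Claim 4 ($9700): deductible met; 10% of $9700 = $970. OOP would hit $1560.20 > $900, so the cap limits the owner to $900 − $590.20 = $309.80.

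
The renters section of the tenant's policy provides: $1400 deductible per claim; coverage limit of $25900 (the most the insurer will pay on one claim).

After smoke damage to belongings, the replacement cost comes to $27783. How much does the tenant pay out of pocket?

Less the $1400 deductible: $27783 − $1400 = $26383.
Since $26383 > $25900, the payout is capped at $25900.
The tenant bears the rest of the original loss: $27783 − $25900 = $1883.

$1883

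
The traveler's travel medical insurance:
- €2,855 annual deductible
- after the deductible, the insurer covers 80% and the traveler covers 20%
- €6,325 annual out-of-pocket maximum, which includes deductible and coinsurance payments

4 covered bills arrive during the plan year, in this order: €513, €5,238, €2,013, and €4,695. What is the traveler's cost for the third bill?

€402.60

Claim 1 (€513): all of it applies to the deductible. Traveler pays €513; OOP now €513.
Claim 2 (€5,238): €2,342 to deductible, leaving €2,896; coinsurance €2,896 × 20% = €579.20. Traveler pays €2,921.20; OOP now €3,434.20.
Claim 3 (€2,013): deductible already satisfied, so traveler's share is 20% × €2,013 = €402.60. Traveler pays €402.60; OOP now €3,836.80.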